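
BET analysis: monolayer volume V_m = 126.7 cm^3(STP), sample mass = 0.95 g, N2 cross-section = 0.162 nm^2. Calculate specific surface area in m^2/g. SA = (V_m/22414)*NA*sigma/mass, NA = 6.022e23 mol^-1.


Number of moles in monolayer = V_m / 22414 = 126.7 / 22414 = 0.00565272
Number of molecules = moles * NA = 0.00565272 * 6.022e23
SA = molecules * sigma / mass
SA = (126.7 / 22414) * 6.022e23 * 0.162e-18 / 0.95
SA = 580.5 m^2/g

580.5


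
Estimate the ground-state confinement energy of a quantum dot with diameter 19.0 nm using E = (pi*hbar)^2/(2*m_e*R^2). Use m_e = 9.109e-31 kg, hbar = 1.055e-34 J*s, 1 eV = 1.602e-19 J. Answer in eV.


Radius R = 19.0/2 = 9.5 nm = 9.5e-09 m
E = (pi * 1.055e-34)^2 / (2 * 9.109e-31 * (9.5e-09)^2)
E(J) = 6.68124e-22
E = E(J) / 1.602e-19 = 0.0042 eV

0.0042


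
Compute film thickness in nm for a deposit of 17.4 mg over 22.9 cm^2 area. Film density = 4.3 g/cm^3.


Convert: m = 17.4 mg = 1.7400e-05 kg, A = 22.9 cm^2 = 2.2900e-03 m^2, rho = 4.3 g/cm^3 = 4300 kg/m^3
t = m / (A * rho)
t = 1.7400e-05 / (2.2900e-03 * 4300)
t = 1.7670e-06 m = 1767.0 nm

1767.0


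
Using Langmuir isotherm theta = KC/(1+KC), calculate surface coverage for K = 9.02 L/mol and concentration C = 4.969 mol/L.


Langmuir isotherm: theta = K*C / (1 + K*C)
K*C = 9.02 * 4.969 = 44.82038
theta = 44.82038 / (1 + 44.82038) = 44.82038 / 45.82038
theta = 0.9782

0.9782


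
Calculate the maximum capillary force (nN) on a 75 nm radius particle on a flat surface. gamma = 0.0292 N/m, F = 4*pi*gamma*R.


Convert radius: R = 75 nm = 7.5e-08 m
F = 4 * pi * gamma * R
F = 4 * pi * 0.0292 * 7.5e-08
F = 2.75204e-08 N = 27.5204 nN

27.5204


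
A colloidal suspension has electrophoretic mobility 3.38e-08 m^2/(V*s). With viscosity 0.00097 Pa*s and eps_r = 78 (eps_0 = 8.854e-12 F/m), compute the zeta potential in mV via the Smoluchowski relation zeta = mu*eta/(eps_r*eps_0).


Smoluchowski equation: zeta = mu * eta / (eps_r * eps_0)
zeta = 3.38e-08 * 0.00097 / (78 * 8.854e-12)
zeta = 0.047474 V = 47.47 mV

47.47


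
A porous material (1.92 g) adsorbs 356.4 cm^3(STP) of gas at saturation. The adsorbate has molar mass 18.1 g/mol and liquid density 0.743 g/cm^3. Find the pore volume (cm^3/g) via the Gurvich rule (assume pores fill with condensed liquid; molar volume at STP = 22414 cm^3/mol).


Moles adsorbed n = V_ads / 22414 = 356.4 / 22414 = 1.590078e-02 mol
Liquid volume V_liq = n * M / rho_liq = 1.590078e-02 * 18.1 / 0.743 = 0.38735 cm^3
Specific pore volume V_pore = V_liq / m_sample = 0.38735 / 1.92
V_pore = 0.2017 cm^3/g

0.2017


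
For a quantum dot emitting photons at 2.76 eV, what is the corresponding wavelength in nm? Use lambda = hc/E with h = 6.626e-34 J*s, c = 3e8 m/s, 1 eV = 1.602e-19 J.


Convert energy: E = 2.76 eV = 2.76 * 1.602e-19 = 4.42152e-19 J
lambda = h*c / E = 6.626e-34 * 3e8 / 4.42152e-19
lambda = 4.49574e-07 m = 449.6 nm

449.6


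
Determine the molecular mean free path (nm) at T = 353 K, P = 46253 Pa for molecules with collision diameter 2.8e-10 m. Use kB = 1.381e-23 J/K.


Mean free path: lambda = kB*T / (sqrt(2) * pi * d^2 * P)
lambda = 1.381e-23 * 353 / (sqrt(2) * pi * (2.8e-10)^2 * 46253)
lambda = 3.02585e-07 m
lambda = 302.59 nm

302.59


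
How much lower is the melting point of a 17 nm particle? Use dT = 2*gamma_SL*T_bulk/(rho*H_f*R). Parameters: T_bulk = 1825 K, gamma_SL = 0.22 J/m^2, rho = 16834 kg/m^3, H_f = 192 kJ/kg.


Radius R = 17/2 = 8.5 nm = 8.5e-09 m
Convert H_f = 192 kJ/kg = 192000 J/kg
dT = 2 * gamma_SL * T_bulk / (rho * H_f * R)
dT = 2 * 0.22 * 1825 / (16834 * 192000 * 8.5e-09)
dT = 29.2 K

29.2


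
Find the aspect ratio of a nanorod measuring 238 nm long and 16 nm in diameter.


Aspect ratio AR = length / diameter
AR = 238 / 16
AR = 14.88

14.88


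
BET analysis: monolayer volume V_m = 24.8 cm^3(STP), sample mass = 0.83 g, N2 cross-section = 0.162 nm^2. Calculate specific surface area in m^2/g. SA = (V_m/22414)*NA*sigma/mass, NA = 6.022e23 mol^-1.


Number of moles in monolayer = V_m / 22414 = 24.8 / 22414 = 0.00110645
Number of molecules = moles * NA = 0.00110645 * 6.022e23
SA = molecules * sigma / mass
SA = (24.8 / 22414) * 6.022e23 * 0.162e-18 / 0.83
SA = 130.0 m^2/g

130.0


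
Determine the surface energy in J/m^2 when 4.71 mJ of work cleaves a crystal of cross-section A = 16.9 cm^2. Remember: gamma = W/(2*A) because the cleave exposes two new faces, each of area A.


Convert: A = 16.9 cm^2 = 0.00169 m^2, W = 4.71 mJ = 0.00471 J
Cleaving exposes two faces of area A, so total new surface = 2*A and gamma = W / (2*A)
gamma = 0.00471 / (2 * 0.00169)
gamma = 1.393 J/m^2

1.393


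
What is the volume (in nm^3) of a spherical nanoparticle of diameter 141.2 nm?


Radius r = 141.2/2 = 70.6 nm
Volume V = (4/3) * pi * r^3
V = (4/3) * pi * (70.6)^3
V = 1474017.75 nm^3

1474017.75


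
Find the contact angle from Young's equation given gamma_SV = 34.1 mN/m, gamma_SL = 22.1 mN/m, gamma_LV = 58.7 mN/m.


cos(theta) = (gamma_SV - gamma_SL) / gamma_LV
cos(theta) = (34.1 - 22.1) / 58.7
cos(theta) = 0.204429
theta = arccos(0.204429) = 78.2 degrees

78.2


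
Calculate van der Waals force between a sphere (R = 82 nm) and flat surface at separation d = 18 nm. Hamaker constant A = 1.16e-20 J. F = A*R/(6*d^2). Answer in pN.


Convert to SI: R = 82 nm = 8.2e-08 m, d = 18 nm = 1.8e-08 m
F = A * R / (6 * d^2)
F = 1.16e-20 * 8.2e-08 / (6 * (1.8e-08)^2)
F = 4.893e-13 N = 0.489 pN

0.489


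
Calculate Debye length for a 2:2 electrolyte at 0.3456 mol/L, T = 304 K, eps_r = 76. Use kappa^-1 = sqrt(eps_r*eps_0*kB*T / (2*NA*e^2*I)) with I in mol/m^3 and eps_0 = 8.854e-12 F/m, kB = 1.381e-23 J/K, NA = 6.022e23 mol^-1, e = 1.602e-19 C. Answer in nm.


Ionic strength I = 0.3456 * 2^2 * 1000 = 1382.4 mol/m^3
kappa^-1 = sqrt(76 * 8.854e-12 * 1.381e-23 * 304 / (2 * 6.022e23 * (1.602e-19)^2 * 1382.4))
kappa^-1 = 0.257 nm

0.257


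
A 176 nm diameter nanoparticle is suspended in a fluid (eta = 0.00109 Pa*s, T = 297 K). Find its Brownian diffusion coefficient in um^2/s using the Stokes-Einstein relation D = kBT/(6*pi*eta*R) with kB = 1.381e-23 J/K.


Radius R = 176/2 = 88 nm = 8.8e-08 m
D = kB*T / (6*pi*eta*R)
D = 1.381e-23 * 297 / (6 * pi * 0.00109 * 8.8e-08)
D = 2.26851e-12 m^2/s = 2.269 um^2/s

2.269


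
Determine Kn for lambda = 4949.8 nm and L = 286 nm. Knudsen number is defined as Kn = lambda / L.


Knudsen number Kn = lambda / L
Kn = 4949.8 / 286
Kn = 17.307

17.307


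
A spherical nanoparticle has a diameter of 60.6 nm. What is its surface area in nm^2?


Radius r = 60.6/2 = 30.3 nm
Surface area SA = 4 * pi * r^2
SA = 4 * pi * (30.3)^2
SA = 11537.06 nm^2

11537.06


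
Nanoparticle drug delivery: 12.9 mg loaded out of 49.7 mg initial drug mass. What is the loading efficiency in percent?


Drug loading efficiency = (drug loaded / drug initial) * 100
DLE = 12.9 / 49.7 * 100
DLE = 0.2596 * 100
DLE = 25.96%

25.96


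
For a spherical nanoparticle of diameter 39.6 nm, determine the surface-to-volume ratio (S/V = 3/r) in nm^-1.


Radius r = 39.6/2 = 19.8 nm
S/V = 3 / r = 3 / 19.8
S/V = 0.1515 nm^-1

0.1515


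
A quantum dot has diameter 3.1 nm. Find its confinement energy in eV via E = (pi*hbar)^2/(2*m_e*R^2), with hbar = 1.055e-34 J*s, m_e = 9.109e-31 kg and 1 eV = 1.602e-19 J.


Radius R = 3.1/2 = 1.55 nm = 1.55e-09 m
E = (pi * 1.055e-34)^2 / (2 * 9.109e-31 * (1.55e-09)^2)
E(J) = 2.50981e-20
E = E(J) / 1.602e-19 = 0.1567 eV

0.1567


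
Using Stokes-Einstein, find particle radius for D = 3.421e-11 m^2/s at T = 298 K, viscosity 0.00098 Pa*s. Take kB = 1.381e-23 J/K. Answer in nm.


Stokes-Einstein: R = kB*T / (6*pi*eta*D)
R = 1.381e-23 * 298 / (6 * pi * 0.00098 * 3.421e-11)
R = 6.51223e-09 m = 6.51 nm

6.51


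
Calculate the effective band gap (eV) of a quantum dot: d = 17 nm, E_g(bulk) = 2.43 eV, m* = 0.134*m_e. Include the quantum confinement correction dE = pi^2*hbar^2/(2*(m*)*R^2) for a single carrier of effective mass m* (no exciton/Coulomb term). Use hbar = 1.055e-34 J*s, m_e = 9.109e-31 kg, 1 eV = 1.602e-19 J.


Radius R = 17/2 nm = 8.5e-09 m
Confinement energy dE = pi^2 * hbar^2 / (2 * m_eff * m_e * R^2)
dE = pi^2 * (1.055e-34)^2 / (2 * 0.134 * 9.109e-31 * (8.5e-09)^2) J, divided by 1.602e-19 J/eV
dE = 0.0389 eV
Total band gap = E_g(bulk) + dE = 2.43 + 0.0389 = 2.4689 eV

2.4689


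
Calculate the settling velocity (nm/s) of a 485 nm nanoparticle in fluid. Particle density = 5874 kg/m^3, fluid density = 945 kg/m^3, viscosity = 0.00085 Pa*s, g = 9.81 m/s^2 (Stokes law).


Radius R = 485/2 nm = 2.425e-07 m
Density difference = 5874 - 945 = 4929 kg/m^3
v = 2 * R^2 * (rho_p - rho_f) * g / (9 * eta)
v = 2 * (2.425e-07)^2 * 4929 * 9.81 / (9 * 0.00085)
v = 7.43395e-07 m/s = 743.3954 nm/s

743.3954


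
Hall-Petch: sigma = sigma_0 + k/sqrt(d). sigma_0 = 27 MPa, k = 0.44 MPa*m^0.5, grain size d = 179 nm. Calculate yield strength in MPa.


d = 179 nm = 1.79e-07 m
sqrt(d) = 0.0004230839
Hall-Petch contribution = k / sqrt(d) = 0.44 / 0.0004230839 = 1040.0 MPa
sigma = sigma_0 + k/sqrt(d) = 27 + 1040.0 = 1067.0 MPa

1067.0


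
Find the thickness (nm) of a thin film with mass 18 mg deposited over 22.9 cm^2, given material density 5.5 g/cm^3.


Convert: m = 18 mg = 1.8000e-05 kg, A = 22.9 cm^2 = 2.2900e-03 m^2, rho = 5.5 g/cm^3 = 5500 kg/m^3
t = m / (A * rho)
t = 1.8000e-05 / (2.2900e-03 * 5500)
t = 1.4291e-06 m = 1429.1 nm

1429.1


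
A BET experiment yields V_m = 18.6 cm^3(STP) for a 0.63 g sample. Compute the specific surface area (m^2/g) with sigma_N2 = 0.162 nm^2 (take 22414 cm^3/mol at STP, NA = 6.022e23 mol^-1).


Number of moles in monolayer = V_m / 22414 = 18.6 / 22414 = 0.00082984
Number of molecules = moles * NA = 0.00082984 * 6.022e23
SA = molecules * sigma / mass
SA = (18.6 / 22414) * 6.022e23 * 0.162e-18 / 0.63
SA = 128.5 m^2/g

128.5


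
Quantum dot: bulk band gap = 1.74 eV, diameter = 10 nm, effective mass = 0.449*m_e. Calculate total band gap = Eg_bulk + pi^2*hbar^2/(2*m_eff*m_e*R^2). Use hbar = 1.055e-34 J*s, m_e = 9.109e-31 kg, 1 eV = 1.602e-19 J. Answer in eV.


Radius R = 10/2 nm = 5e-09 m
Confinement energy dE = pi^2 * hbar^2 / (2 * m_eff * m_e * R^2)
dE = pi^2 * (1.055e-34)^2 / (2 * 0.449 * 9.109e-31 * (5e-09)^2) J, divided by 1.602e-19 J/eV
dE = 0.0335 eV
Total band gap = E_g(bulk) + dE = 1.74 + 0.0335 = 1.7735 eV

1.7735


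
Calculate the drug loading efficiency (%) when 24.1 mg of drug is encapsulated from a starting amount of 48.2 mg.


Drug loading efficiency = (drug loaded / drug initial) * 100
DLE = 24.1 / 48.2 * 100
DLE = 0.5 * 100
DLE = 50.0%

50.0


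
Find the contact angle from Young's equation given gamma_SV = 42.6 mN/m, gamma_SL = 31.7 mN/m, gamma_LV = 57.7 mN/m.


cos(theta) = (gamma_SV - gamma_SL) / gamma_LV
cos(theta) = (42.6 - 31.7) / 57.7
cos(theta) = 0.188908
theta = arccos(0.188908) = 79.11 degrees

79.11


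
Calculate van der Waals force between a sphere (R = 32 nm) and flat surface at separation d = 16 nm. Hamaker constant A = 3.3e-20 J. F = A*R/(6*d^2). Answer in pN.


Convert to SI: R = 32 nm = 3.2e-08 m, d = 16 nm = 1.6e-08 m
F = A * R / (6 * d^2)
F = 3.3e-20 * 3.2e-08 / (6 * (1.6e-08)^2)
F = 6.875e-13 N = 0.688 pN

0.688


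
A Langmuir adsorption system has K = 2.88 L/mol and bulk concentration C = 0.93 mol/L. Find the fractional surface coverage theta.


Langmuir isotherm: theta = K*C / (1 + K*C)
K*C = 2.88 * 0.93 = 2.6784
theta = 2.6784 / (1 + 2.6784) = 2.6784 / 3.6784
theta = 0.7281

0.7281


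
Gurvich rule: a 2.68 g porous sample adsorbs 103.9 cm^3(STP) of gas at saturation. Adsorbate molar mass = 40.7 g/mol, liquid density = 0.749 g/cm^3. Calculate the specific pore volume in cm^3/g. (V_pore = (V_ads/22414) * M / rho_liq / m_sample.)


Moles adsorbed n = V_ads / 22414 = 103.9 / 22414 = 4.635496e-03 mol
Liquid volume V_liq = n * M / rho_liq = 4.635496e-03 * 40.7 / 0.749 = 0.25189 cm^3
Specific pore volume V_pore = V_liq / m_sample = 0.25189 / 2.68
V_pore = 0.094 cm^3/g

0.094


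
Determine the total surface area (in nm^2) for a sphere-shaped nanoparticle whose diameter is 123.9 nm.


Radius r = 123.9/2 = 61.95 nm
Surface area SA = 4 * pi * r^2
SA = 4 * pi * (61.95)^2
SA = 48227.25 nm^2

48227.25


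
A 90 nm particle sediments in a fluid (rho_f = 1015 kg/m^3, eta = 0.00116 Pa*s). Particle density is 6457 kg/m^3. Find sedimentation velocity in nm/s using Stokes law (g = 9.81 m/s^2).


Radius R = 90/2 nm = 4.5e-08 m
Density difference = 6457 - 1015 = 5442 kg/m^3
v = 2 * R^2 * (rho_p - rho_f) * g / (9 * eta)
v = 2 * (4.5e-08)^2 * 5442 * 9.81 / (9 * 0.00116)
v = 2.07101e-08 m/s = 20.7101 nm/s

20.7101


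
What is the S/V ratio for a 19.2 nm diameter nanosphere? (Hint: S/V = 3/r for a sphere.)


Radius r = 19.2/2 = 9.6 nm
S/V = 3 / r = 3 / 9.6
S/V = 0.3125 nm^-1

0.3125


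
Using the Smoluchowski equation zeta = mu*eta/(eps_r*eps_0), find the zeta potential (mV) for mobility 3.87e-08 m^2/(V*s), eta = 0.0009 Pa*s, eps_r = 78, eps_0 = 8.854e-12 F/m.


Smoluchowski equation: zeta = mu * eta / (eps_r * eps_0)
zeta = 3.87e-08 * 0.0009 / (78 * 8.854e-12)
zeta = 0.050434 V = 50.43 mV

50.43


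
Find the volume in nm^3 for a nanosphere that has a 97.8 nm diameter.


Radius r = 97.8/2 = 48.9 nm
Volume V = (4/3) * pi * r^3
V = (4/3) * pi * (48.9)^3
V = 489795.95 nm^3

489795.95


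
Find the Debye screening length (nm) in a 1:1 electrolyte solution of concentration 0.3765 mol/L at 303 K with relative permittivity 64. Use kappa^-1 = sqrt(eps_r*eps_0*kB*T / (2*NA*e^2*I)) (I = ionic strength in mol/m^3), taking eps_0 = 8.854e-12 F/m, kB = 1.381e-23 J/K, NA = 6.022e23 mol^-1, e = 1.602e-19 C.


Ionic strength I = 0.3765 * 1^2 * 1000 = 376.5 mol/m^3
kappa^-1 = sqrt(64 * 8.854e-12 * 1.381e-23 * 303 / (2 * 6.022e23 * (1.602e-19)^2 * 376.5))
kappa^-1 = 0.451 nm

0.451


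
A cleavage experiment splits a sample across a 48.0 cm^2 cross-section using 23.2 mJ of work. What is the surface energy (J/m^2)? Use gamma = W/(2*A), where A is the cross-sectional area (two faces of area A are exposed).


Convert: A = 48.0 cm^2 = 0.0048 m^2, W = 23.2 mJ = 0.0232 J
Cleaving exposes two faces of area A, so total new surface = 2*A and gamma = W / (2*A)
gamma = 0.0232 / (2 * 0.0048)
gamma = 2.417 J/m^2

2.417


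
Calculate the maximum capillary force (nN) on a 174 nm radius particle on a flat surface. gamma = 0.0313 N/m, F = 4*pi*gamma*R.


Convert radius: R = 174 nm = 1.74e-07 m
F = 4 * pi * gamma * R
F = 4 * pi * 0.0313 * 1.74e-07
F = 6.8439e-08 N = 68.439 nN

68.439


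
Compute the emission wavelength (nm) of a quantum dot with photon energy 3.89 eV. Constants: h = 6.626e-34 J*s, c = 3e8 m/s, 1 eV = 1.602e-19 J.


Convert energy: E = 3.89 eV = 3.89 * 1.602e-19 = 6.23178e-19 J
lambda = h*c / E = 6.626e-34 * 3e8 / 6.23178e-19
lambda = 3.18978e-07 m = 319.0 nm

319.0


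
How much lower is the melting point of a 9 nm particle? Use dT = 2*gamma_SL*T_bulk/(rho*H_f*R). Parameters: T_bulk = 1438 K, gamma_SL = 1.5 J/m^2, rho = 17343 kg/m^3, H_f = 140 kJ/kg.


Radius R = 9/2 = 4.5 nm = 4.5e-09 m
Convert H_f = 140 kJ/kg = 140000 J/kg
dT = 2 * gamma_SL * T_bulk / (rho * H_f * R)
dT = 2 * 1.5 * 1438 / (17343 * 140000 * 4.5e-09)
dT = 394.8 K

394.8


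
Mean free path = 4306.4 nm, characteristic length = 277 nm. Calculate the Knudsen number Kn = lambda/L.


Knudsen number Kn = lambda / L
Kn = 4306.4 / 277
Kn = 15.5466

15.5466


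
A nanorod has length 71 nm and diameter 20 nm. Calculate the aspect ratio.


Aspect ratio AR = length / diameter
AR = 71 / 20
AR = 3.55

3.55


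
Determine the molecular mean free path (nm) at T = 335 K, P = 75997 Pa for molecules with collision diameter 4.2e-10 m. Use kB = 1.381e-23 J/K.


Mean free path: lambda = kB*T / (sqrt(2) * pi * d^2 * P)
lambda = 1.381e-23 * 335 / (sqrt(2) * pi * (4.2e-10)^2 * 75997)
lambda = 7.76745e-08 m
lambda = 77.67 nm

77.67


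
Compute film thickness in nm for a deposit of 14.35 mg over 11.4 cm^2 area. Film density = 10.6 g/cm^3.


Convert: m = 14.35 mg = 1.4350e-05 kg, A = 11.4 cm^2 = 1.1400e-03 m^2, rho = 10.6 g/cm^3 = 10600 kg/m^3
t = m / (A * rho)
t = 1.4350e-05 / (1.1400e-03 * 10600)
t = 1.1875e-06 m = 1187.5 nm

1187.5


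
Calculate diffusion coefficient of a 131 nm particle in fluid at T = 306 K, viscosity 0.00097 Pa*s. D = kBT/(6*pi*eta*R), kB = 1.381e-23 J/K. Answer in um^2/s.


Radius R = 131/2 = 65.5 nm = 6.55e-08 m
D = kB*T / (6*pi*eta*R)
D = 1.381e-23 * 306 / (6 * pi * 0.00097 * 6.55e-08)
D = 3.52859e-12 m^2/s = 3.529 um^2/s

3.529


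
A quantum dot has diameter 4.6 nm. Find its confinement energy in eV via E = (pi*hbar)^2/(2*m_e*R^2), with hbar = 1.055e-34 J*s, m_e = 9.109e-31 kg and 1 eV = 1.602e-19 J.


Radius R = 4.6/2 = 2.3 nm = 2.3e-09 m
E = (pi * 1.055e-34)^2 / (2 * 9.109e-31 * (2.3e-09)^2)
E(J) = 1.13985e-20
E = E(J) / 1.602e-19 = 0.0712 eV

0.0712


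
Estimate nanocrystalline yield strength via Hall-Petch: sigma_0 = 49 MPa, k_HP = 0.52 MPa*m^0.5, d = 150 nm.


d = 150 nm = 1.5e-07 m
sqrt(d) = 0.0003872983
Hall-Petch contribution = k / sqrt(d) = 0.52 / 0.0003872983 = 1342.6 MPa
sigma = sigma_0 + k/sqrt(d) = 49 + 1342.6 = 1391.6 MPa

1391.6


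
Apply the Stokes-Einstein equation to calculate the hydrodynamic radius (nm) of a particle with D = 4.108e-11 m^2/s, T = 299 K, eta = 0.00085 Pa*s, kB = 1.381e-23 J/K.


Stokes-Einstein: R = kB*T / (6*pi*eta*D)
R = 1.381e-23 * 299 / (6 * pi * 0.00085 * 4.108e-11)
R = 6.27356e-09 m = 6.27 nm

6.27


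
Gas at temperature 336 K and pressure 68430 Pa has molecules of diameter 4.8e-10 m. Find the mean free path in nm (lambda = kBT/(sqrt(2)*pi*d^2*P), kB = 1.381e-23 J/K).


Mean free path: lambda = kB*T / (sqrt(2) * pi * d^2 * P)
lambda = 1.381e-23 * 336 / (sqrt(2) * pi * (4.8e-10)^2 * 68430)
lambda = 6.62429e-08 m
lambda = 66.24 nm

66.24


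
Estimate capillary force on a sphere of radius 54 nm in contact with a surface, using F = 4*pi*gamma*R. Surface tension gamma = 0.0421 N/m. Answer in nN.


Convert radius: R = 54 nm = 5.4e-08 m
F = 4 * pi * gamma * R
F = 4 * pi * 0.0421 * 5.4e-08
F = 2.85684e-08 N = 28.5684 nN

28.5684


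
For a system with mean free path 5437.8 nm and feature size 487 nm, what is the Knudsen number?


Knudsen number Kn = lambda / L
Kn = 5437.8 / 487
Kn = 11.1659

11.1659


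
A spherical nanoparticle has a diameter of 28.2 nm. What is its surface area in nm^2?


Radius r = 28.2/2 = 14.1 nm
Surface area SA = 4 * pi * r^2
SA = 4 * pi * (14.1)^2
SA = 2498.32 nm^2

2498.32


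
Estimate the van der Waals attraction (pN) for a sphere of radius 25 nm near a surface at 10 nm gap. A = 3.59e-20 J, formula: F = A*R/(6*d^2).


Convert to SI: R = 25 nm = 2.5e-08 m, d = 10 nm = 1e-08 m
F = A * R / (6 * d^2)
F = 3.59e-20 * 2.5e-08 / (6 * (1e-08)^2)
F = 1.49583e-12 N = 1.496 pN

1.496


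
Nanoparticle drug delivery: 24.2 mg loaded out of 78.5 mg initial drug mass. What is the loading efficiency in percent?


Drug loading efficiency = (drug loaded / drug initial) * 100
DLE = 24.2 / 78.5 * 100
DLE = 0.3083 * 100
DLE = 30.83%

30.83


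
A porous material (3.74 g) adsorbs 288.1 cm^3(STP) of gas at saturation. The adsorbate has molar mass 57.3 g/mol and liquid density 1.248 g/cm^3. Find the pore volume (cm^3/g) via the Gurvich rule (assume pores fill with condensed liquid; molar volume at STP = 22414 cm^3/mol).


Moles adsorbed n = V_ads / 22414 = 288.1 / 22414 = 1.285357e-02 mol
Liquid volume V_liq = n * M / rho_liq = 1.285357e-02 * 57.3 / 1.248 = 0.59015 cm^3
Specific pore volume V_pore = V_liq / m_sample = 0.59015 / 3.74
V_pore = 0.1578 cm^3/g

0.1578


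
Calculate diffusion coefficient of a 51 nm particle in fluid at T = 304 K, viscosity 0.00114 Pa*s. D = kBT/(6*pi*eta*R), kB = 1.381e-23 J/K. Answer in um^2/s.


Radius R = 51/2 = 25.5 nm = 2.55e-08 m
D = kB*T / (6*pi*eta*R)
D = 1.381e-23 * 304 / (6 * pi * 0.00114 * 2.55e-08)
D = 7.66163e-12 m^2/s = 7.662 um^2/s

7.662


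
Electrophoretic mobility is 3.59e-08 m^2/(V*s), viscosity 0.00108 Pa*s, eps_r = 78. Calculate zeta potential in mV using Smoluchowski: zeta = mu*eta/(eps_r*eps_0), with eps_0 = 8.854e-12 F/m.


Smoluchowski equation: zeta = mu * eta / (eps_r * eps_0)
zeta = 3.59e-08 * 0.00108 / (78 * 8.854e-12)
zeta = 0.056142 V = 56.14 mV

56.14


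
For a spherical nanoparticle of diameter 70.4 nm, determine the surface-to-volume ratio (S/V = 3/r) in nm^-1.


Radius r = 70.4/2 = 35.2 nm
S/V = 3 / r = 3 / 35.2
S/V = 0.0852 nm^-1

0.0852


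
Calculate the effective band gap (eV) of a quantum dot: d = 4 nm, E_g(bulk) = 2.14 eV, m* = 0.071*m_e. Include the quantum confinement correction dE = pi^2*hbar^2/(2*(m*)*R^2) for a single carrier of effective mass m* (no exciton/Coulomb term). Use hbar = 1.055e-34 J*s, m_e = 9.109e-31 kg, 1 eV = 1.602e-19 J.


Radius R = 4/2 nm = 2e-09 m
Confinement energy dE = pi^2 * hbar^2 / (2 * m_eff * m_e * R^2)
dE = pi^2 * (1.055e-34)^2 / (2 * 0.071 * 9.109e-31 * (2e-09)^2) J, divided by 1.602e-19 J/eV
dE = 1.3253 eV
Total band gap = E_g(bulk) + dE = 2.14 + 1.3253 = 3.4653 eV

3.4653


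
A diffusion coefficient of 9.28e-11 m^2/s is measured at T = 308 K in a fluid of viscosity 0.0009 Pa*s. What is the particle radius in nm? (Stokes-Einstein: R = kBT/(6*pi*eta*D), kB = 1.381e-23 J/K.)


Stokes-Einstein: R = kB*T / (6*pi*eta*D)
R = 1.381e-23 * 308 / (6 * pi * 0.0009 * 9.28e-11)
R = 2.7018e-09 m = 2.7 nm

2.7


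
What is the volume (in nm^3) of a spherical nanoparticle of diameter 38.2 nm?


Radius r = 38.2/2 = 19.1 nm
Volume V = (4/3) * pi * r^3
V = (4/3) * pi * (19.1)^3
V = 29186.95 nm^3

29186.95


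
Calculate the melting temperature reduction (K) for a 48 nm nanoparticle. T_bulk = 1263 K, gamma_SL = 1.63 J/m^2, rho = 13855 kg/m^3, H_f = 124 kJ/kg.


Radius R = 48/2 = 24 nm = 2.4e-08 m
Convert H_f = 124 kJ/kg = 124000 J/kg
dT = 2 * gamma_SL * T_bulk / (rho * H_f * R)
dT = 2 * 1.63 * 1263 / (13855 * 124000 * 2.4e-08)
dT = 99.9 K

99.9


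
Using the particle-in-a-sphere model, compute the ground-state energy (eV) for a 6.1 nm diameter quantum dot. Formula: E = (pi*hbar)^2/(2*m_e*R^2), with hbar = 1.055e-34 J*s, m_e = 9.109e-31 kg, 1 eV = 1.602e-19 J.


Radius R = 6.1/2 = 3.05 nm = 3.05e-09 m
E = (pi * 1.055e-34)^2 / (2 * 9.109e-31 * (3.05e-09)^2)
E(J) = 6.48193e-21
E = E(J) / 1.602e-19 = 0.0405 eV

0.0405


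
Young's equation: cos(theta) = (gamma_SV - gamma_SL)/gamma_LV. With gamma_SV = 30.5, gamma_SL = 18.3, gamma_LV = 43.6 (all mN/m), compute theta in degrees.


cos(theta) = (gamma_SV - gamma_SL) / gamma_LV
cos(theta) = (30.5 - 18.3) / 43.6
cos(theta) = 0.279817
theta = arccos(0.279817) = 73.75 degrees

73.75


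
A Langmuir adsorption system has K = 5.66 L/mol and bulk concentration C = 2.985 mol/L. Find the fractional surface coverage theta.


Langmuir isotherm: theta = K*C / (1 + K*C)
K*C = 5.66 * 2.985 = 16.8951
theta = 16.8951 / (1 + 16.8951) = 16.8951 / 17.8951
theta = 0.9441

0.9441


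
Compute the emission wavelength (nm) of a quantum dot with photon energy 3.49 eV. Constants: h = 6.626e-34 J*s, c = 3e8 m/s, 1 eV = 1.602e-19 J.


Convert energy: E = 3.49 eV = 3.49 * 1.602e-19 = 5.59098e-19 J
lambda = h*c / E = 6.626e-34 * 3e8 / 5.59098e-19
lambda = 3.55537e-07 m = 355.5 nm

355.5


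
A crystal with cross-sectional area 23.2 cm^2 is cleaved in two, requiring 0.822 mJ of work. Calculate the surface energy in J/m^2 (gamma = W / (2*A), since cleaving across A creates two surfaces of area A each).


Convert: A = 23.2 cm^2 = 0.00232 m^2, W = 0.822 mJ = 0.000822 J
Cleaving exposes two faces of area A, so total new surface = 2*A and gamma = W / (2*A)
gamma = 0.000822 / (2 * 0.00232)
gamma = 0.177 J/m^2

0.177


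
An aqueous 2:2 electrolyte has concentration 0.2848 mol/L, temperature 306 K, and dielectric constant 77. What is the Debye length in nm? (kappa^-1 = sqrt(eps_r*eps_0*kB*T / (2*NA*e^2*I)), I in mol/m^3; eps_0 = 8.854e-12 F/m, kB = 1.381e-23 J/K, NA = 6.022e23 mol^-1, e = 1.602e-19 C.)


Ionic strength I = 0.2848 * 2^2 * 1000 = 1139.2 mol/m^3
kappa^-1 = sqrt(77 * 8.854e-12 * 1.381e-23 * 306 / (2 * 6.022e23 * (1.602e-19)^2 * 1139.2))
kappa^-1 = 0.286 nm

0.286


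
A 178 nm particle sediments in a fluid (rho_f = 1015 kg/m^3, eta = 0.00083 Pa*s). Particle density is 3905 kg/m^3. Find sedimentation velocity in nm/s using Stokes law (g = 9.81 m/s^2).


Radius R = 178/2 nm = 8.9e-08 m
Density difference = 3905 - 1015 = 2890 kg/m^3
v = 2 * R^2 * (rho_p - rho_f) * g / (9 * eta)
v = 2 * (8.9e-08)^2 * 2890 * 9.81 / (9 * 0.00083)
v = 6.01252e-08 m/s = 60.1252 nm/s

60.1252


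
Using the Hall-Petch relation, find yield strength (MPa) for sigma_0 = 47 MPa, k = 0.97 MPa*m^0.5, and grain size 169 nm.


d = 169 nm = 1.69e-07 m
sqrt(d) = 0.0004110961
Hall-Petch contribution = k / sqrt(d) = 0.97 / 0.0004110961 = 2359.5 MPa
sigma = sigma_0 + k/sqrt(d) = 47 + 2359.5 = 2406.5 MPa

2406.5


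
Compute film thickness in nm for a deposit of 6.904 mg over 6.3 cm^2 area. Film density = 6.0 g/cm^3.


Convert: m = 6.904 mg = 6.9040e-06 kg, A = 6.3 cm^2 = 6.3000e-04 m^2, rho = 6.0 g/cm^3 = 6000 kg/m^3
t = m / (A * rho)
t = 6.9040e-06 / (6.3000e-04 * 6000)
t = 1.8265e-06 m = 1826.5 nm

1826.5


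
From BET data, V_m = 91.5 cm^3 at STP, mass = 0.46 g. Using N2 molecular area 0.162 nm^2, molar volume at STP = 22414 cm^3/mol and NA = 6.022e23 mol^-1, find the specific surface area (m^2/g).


Number of moles in monolayer = V_m / 22414 = 91.5 / 22414 = 0.00408227
Number of molecules = moles * NA = 0.00408227 * 6.022e23
SA = molecules * sigma / mass
SA = (91.5 / 22414) * 6.022e23 * 0.162e-18 / 0.46
SA = 865.8 m^2/g

865.8


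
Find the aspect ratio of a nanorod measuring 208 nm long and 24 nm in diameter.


Aspect ratio AR = length / diameter
AR = 208 / 24
AR = 8.67

8.67


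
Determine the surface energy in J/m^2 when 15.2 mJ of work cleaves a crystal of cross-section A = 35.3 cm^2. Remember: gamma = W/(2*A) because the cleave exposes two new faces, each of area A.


Convert: A = 35.3 cm^2 = 0.00353 m^2, W = 15.2 mJ = 0.0152 J
Cleaving exposes two faces of area A, so total new surface = 2*A and gamma = W / (2*A)
gamma = 0.0152 / (2 * 0.00353)
gamma = 2.153 J/m^2

2.153


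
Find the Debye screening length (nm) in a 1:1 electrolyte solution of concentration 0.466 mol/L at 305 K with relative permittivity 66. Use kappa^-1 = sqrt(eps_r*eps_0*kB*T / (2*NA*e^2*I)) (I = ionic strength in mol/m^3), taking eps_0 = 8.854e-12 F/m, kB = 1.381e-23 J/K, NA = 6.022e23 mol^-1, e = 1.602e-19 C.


Ionic strength I = 0.466 * 1^2 * 1000 = 466 mol/m^3
kappa^-1 = sqrt(66 * 8.854e-12 * 1.381e-23 * 305 / (2 * 6.022e23 * (1.602e-19)^2 * 466))
kappa^-1 = 0.413 nm

0.413


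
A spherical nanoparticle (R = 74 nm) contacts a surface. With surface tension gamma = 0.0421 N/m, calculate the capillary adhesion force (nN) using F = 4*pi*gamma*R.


Convert radius: R = 74 nm = 7.4e-08 m
F = 4 * pi * gamma * R
F = 4 * pi * 0.0421 * 7.4e-08
F = 3.91493e-08 N = 39.1493 nN

39.1493


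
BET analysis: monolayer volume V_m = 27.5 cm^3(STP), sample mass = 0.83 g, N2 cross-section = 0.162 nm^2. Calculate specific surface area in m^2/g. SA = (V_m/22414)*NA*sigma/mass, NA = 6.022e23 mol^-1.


Number of moles in monolayer = V_m / 22414 = 27.5 / 22414 = 0.00122691
Number of molecules = moles * NA = 0.00122691 * 6.022e23
SA = molecules * sigma / mass
SA = (27.5 / 22414) * 6.022e23 * 0.162e-18 / 0.83
SA = 144.2 m^2/g

144.2


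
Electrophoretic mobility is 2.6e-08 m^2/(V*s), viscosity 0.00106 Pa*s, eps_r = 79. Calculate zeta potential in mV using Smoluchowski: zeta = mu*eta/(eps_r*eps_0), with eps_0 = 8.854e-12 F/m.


Smoluchowski equation: zeta = mu * eta / (eps_r * eps_0)
zeta = 2.6e-08 * 0.00106 / (79 * 8.854e-12)
zeta = 0.039401 V = 39.4 mV

39.4


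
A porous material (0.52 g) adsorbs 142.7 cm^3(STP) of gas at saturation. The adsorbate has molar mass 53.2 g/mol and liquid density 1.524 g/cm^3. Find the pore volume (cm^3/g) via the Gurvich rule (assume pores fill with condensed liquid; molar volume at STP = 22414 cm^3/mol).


Moles adsorbed n = V_ads / 22414 = 142.7 / 22414 = 6.366557e-03 mol
Liquid volume V_liq = n * M / rho_liq = 6.366557e-03 * 53.2 / 1.524 = 0.22224 cm^3
Specific pore volume V_pore = V_liq / m_sample = 0.22224 / 0.52
V_pore = 0.4274 cm^3/g

0.4274


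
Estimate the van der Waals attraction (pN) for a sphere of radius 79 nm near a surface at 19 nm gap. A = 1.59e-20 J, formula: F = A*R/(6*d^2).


Convert to SI: R = 79 nm = 7.9e-08 m, d = 19 nm = 1.9e-08 m
F = A * R / (6 * d^2)
F = 1.59e-20 * 7.9e-08 / (6 * (1.9e-08)^2)
F = 5.79917e-13 N = 0.58 pN

0.58


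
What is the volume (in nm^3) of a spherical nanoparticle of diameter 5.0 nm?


Radius r = 5.0/2 = 2.5 nm
Volume V = (4/3) * pi * r^3
V = (4/3) * pi * (2.5)^3
V = 65.45 nm^3

65.45


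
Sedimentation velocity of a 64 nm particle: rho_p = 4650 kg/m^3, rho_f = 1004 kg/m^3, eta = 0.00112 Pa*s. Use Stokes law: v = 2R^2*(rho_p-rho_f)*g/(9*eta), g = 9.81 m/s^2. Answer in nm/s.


Radius R = 64/2 nm = 3.2e-08 m
Density difference = 4650 - 1004 = 3646 kg/m^3
v = 2 * R^2 * (rho_p - rho_f) * g / (9 * eta)
v = 2 * (3.2e-08)^2 * 3646 * 9.81 / (9 * 0.00112)
v = 7.267e-09 m/s = 7.267 nm/s

7.267


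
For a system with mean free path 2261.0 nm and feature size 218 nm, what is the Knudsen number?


Knudsen number Kn = lambda / L
Kn = 2261.0 / 218
Kn = 10.3716

10.3716


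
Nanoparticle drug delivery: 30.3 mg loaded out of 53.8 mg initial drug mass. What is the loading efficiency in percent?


Drug loading efficiency = (drug loaded / drug initial) * 100
DLE = 30.3 / 53.8 * 100
DLE = 0.5632 * 100
DLE = 56.32%

56.32


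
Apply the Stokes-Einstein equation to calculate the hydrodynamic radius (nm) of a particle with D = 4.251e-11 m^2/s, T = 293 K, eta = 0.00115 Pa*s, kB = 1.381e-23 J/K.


Stokes-Einstein: R = kB*T / (6*pi*eta*D)
R = 1.381e-23 * 293 / (6 * pi * 0.00115 * 4.251e-11)
R = 4.39108e-09 m = 4.39 nm

4.39


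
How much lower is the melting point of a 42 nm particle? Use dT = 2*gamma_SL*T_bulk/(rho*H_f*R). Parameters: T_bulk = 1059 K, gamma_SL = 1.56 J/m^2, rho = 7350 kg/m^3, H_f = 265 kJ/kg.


Radius R = 42/2 = 21 nm = 2.1e-08 m
Convert H_f = 265 kJ/kg = 265000 J/kg
dT = 2 * gamma_SL * T_bulk / (rho * H_f * R)
dT = 2 * 1.56 * 1059 / (7350 * 265000 * 2.1e-08)
dT = 80.8 K

80.8


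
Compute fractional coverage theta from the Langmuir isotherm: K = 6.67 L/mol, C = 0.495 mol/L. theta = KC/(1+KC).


Langmuir isotherm: theta = K*C / (1 + K*C)
K*C = 6.67 * 0.495 = 3.30165
theta = 3.30165 / (1 + 3.30165) = 3.30165 / 4.30165
theta = 0.7675

0.7675


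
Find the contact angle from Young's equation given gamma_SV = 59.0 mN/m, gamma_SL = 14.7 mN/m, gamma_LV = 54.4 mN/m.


cos(theta) = (gamma_SV - gamma_SL) / gamma_LV
cos(theta) = (59.0 - 14.7) / 54.4
cos(theta) = 0.814338
theta = arccos(0.814338) = 35.48 degrees

35.48


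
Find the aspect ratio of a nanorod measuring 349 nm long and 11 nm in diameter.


Aspect ratio AR = length / diameter
AR = 349 / 11
AR = 31.73

31.73


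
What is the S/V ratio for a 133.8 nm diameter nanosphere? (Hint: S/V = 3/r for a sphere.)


Radius r = 133.8/2 = 66.9 nm
S/V = 3 / r = 3 / 66.9
S/V = 0.0448 nm^-1

0.0448


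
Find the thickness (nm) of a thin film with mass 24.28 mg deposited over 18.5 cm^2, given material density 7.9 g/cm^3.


Convert: m = 24.28 mg = 2.4280e-05 kg, A = 18.5 cm^2 = 1.8500e-03 m^2, rho = 7.9 g/cm^3 = 7900 kg/m^3
t = m / (A * rho)
t = 2.4280e-05 / (1.8500e-03 * 7900)
t = 1.6613e-06 m = 1661.3 nm

1661.3


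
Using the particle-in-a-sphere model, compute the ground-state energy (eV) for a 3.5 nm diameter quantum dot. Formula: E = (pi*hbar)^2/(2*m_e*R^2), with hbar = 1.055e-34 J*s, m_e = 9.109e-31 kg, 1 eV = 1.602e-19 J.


Radius R = 3.5/2 = 1.75 nm = 1.75e-09 m
E = (pi * 1.055e-34)^2 / (2 * 9.109e-31 * (1.75e-09)^2)
E(J) = 1.96892e-20
E = E(J) / 1.602e-19 = 0.1229 eV

0.1229


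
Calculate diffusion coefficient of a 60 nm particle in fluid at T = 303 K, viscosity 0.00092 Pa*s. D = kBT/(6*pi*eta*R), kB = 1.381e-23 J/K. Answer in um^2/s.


Radius R = 60/2 = 30 nm = 3e-08 m
D = kB*T / (6*pi*eta*R)
D = 1.381e-23 * 303 / (6 * pi * 0.00092 * 3e-08)
D = 8.04315e-12 m^2/s = 8.043 um^2/s

8.043


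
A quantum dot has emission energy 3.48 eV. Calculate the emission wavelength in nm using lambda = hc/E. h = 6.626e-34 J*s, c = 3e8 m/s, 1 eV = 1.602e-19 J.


Convert energy: E = 3.48 eV = 3.48 * 1.602e-19 = 5.57496e-19 J
lambda = h*c / E = 6.626e-34 * 3e8 / 5.57496e-19
lambda = 3.56559e-07 m = 356.6 nm

356.6


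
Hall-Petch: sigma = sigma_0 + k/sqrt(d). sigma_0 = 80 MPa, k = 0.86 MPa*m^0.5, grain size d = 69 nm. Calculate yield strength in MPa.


d = 69 nm = 6.9e-08 m
sqrt(d) = 0.0002626785
Hall-Petch contribution = k / sqrt(d) = 0.86 / 0.0002626785 = 3274.0 MPa
sigma = sigma_0 + k/sqrt(d) = 80 + 3274.0 = 3354.0 MPa

3354.0


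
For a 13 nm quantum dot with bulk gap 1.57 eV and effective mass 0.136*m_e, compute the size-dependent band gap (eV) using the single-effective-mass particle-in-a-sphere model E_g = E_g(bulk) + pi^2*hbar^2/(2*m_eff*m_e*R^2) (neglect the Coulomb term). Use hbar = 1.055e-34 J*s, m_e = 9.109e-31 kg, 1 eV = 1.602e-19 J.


Radius R = 13/2 nm = 6.5e-09 m
Confinement energy dE = pi^2 * hbar^2 / (2 * m_eff * m_e * R^2)
dE = pi^2 * (1.055e-34)^2 / (2 * 0.136 * 9.109e-31 * (6.5e-09)^2) J, divided by 1.602e-19 J/eV
dE = 0.0655 eV
Total band gap = E_g(bulk) + dE = 1.57 + 0.0655 = 1.6355 eV

1.6355


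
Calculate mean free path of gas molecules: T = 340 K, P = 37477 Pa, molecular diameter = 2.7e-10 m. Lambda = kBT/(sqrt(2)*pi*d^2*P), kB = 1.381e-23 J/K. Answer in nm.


Mean free path: lambda = kB*T / (sqrt(2) * pi * d^2 * P)
lambda = 1.381e-23 * 340 / (sqrt(2) * pi * (2.7e-10)^2 * 37477)
lambda = 3.86826e-07 m
lambda = 386.83 nm

386.83


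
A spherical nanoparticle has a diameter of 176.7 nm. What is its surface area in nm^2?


Radius r = 176.7/2 = 88.35 nm
Surface area SA = 4 * pi * r^2
SA = 4 * pi * (88.35)^2
SA = 98089.6 nm^2

98089.6


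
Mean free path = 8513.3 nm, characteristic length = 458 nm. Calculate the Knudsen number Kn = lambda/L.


Knudsen number Kn = lambda / L
Kn = 8513.3 / 458
Kn = 18.588

18.588


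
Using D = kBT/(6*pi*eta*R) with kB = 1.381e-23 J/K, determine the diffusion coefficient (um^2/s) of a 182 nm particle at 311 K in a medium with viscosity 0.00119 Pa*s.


Radius R = 182/2 = 91 nm = 9.1e-08 m
D = kB*T / (6*pi*eta*R)
D = 1.381e-23 * 311 / (6 * pi * 0.00119 * 9.1e-08)
D = 2.10409e-12 m^2/s = 2.104 um^2/s

2.104


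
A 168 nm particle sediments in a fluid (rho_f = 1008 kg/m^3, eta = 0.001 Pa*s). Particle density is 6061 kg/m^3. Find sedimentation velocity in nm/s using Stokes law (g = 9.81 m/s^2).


Radius R = 168/2 nm = 8.4e-08 m
Density difference = 6061 - 1008 = 5053 kg/m^3
v = 2 * R^2 * (rho_p - rho_f) * g / (9 * eta)
v = 2 * (8.4e-08)^2 * 5053 * 9.81 / (9 * 0.001)
v = 7.77257e-08 m/s = 77.7257 nm/s

77.7257


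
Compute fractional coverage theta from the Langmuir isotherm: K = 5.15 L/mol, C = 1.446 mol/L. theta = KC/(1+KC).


Langmuir isotherm: theta = K*C / (1 + K*C)
K*C = 5.15 * 1.446 = 7.4469
theta = 7.4469 / (1 + 7.4469) = 7.4469 / 8.4469
theta = 0.8816

0.8816


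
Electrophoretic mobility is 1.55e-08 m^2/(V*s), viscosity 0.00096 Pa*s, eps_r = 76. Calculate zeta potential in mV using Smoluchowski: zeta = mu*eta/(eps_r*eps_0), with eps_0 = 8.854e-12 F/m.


Smoluchowski equation: zeta = mu * eta / (eps_r * eps_0)
zeta = 1.55e-08 * 0.00096 / (76 * 8.854e-12)
zeta = 0.022113 V = 22.11 mV

22.11


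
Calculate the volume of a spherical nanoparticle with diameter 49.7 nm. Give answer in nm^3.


Radius r = 49.7/2 = 24.85 nm
Volume V = (4/3) * pi * r^3
V = (4/3) * pi * (24.85)^3
V = 64278.8 nm^3

64278.8


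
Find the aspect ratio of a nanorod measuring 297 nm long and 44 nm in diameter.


Aspect ratio AR = length / diameter
AR = 297 / 44
AR = 6.75

6.75


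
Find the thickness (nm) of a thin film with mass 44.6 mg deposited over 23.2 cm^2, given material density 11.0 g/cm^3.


Convert: m = 44.6 mg = 4.4600e-05 kg, A = 23.2 cm^2 = 2.3200e-03 m^2, rho = 11.0 g/cm^3 = 11000 kg/m^3
t = m / (A * rho)
t = 4.4600e-05 / (2.3200e-03 * 11000)
t = 1.7476e-06 m = 1747.6 nm

1747.6


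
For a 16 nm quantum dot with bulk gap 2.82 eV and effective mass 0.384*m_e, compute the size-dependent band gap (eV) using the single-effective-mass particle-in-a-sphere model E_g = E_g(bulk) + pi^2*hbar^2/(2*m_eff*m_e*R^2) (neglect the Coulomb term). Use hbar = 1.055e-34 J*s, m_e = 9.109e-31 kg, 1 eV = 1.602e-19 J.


Radius R = 16/2 nm = 8e-09 m
Confinement energy dE = pi^2 * hbar^2 / (2 * m_eff * m_e * R^2)
dE = pi^2 * (1.055e-34)^2 / (2 * 0.384 * 9.109e-31 * (8e-09)^2) J, divided by 1.602e-19 J/eV
dE = 0.0153 eV
Total band gap = E_g(bulk) + dE = 2.82 + 0.0153 = 2.8353 eV

2.8353


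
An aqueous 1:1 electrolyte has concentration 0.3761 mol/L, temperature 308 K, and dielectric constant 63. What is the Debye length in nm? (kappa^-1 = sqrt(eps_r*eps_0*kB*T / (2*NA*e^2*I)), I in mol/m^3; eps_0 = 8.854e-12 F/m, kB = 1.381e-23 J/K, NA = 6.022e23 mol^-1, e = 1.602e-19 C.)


Ionic strength I = 0.3761 * 1^2 * 1000 = 376.1 mol/m^3
kappa^-1 = sqrt(63 * 8.854e-12 * 1.381e-23 * 308 / (2 * 6.022e23 * (1.602e-19)^2 * 376.1))
kappa^-1 = 0.452 nm

0.452


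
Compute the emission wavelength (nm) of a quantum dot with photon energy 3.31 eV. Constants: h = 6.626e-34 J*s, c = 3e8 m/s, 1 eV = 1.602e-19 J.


Convert energy: E = 3.31 eV = 3.31 * 1.602e-19 = 5.30262e-19 J
lambda = h*c / E = 6.626e-34 * 3e8 / 5.30262e-19
lambda = 3.74871e-07 m = 374.9 nm

374.9


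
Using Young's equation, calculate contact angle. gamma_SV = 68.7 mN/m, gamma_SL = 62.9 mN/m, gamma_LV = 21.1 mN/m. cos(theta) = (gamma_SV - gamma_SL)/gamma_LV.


cos(theta) = (gamma_SV - gamma_SL) / gamma_LV
cos(theta) = (68.7 - 62.9) / 21.1
cos(theta) = 0.274882
theta = arccos(0.274882) = 74.05 degrees

74.05


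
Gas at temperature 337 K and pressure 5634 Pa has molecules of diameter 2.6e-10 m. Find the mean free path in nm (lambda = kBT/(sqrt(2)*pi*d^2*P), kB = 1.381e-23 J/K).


Mean free path: lambda = kB*T / (sqrt(2) * pi * d^2 * P)
lambda = 1.381e-23 * 337 / (sqrt(2) * pi * (2.6e-10)^2 * 5634)
lambda = 2.7504e-06 m
lambda = 2750.4 nm

2750.4


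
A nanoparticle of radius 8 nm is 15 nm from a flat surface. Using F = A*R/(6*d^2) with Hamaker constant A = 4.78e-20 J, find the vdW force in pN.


Convert to SI: R = 8 nm = 8e-09 m, d = 15 nm = 1.5e-08 m
F = A * R / (6 * d^2)
F = 4.78e-20 * 8e-09 / (6 * (1.5e-08)^2)
F = 2.83259e-13 N = 0.283 pN

0.283


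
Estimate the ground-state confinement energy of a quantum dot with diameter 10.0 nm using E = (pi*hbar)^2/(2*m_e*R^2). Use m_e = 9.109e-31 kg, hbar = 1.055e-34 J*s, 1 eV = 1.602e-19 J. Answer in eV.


Radius R = 10.0/2 = 5 nm = 5e-09 m
E = (pi * 1.055e-34)^2 / (2 * 9.109e-31 * (5e-09)^2)
E(J) = 2.41193e-21
E = E(J) / 1.602e-19 = 0.0151 eV

0.0151


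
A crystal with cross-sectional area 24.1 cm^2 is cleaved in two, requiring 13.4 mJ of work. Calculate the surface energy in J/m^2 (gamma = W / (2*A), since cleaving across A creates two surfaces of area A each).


Convert: A = 24.1 cm^2 = 0.00241 m^2, W = 13.4 mJ = 0.0134 J
Cleaving exposes two faces of area A, so total new surface = 2*A and gamma = W / (2*A)
gamma = 0.0134 / (2 * 0.00241)
gamma = 2.78 J/m^2

2.78


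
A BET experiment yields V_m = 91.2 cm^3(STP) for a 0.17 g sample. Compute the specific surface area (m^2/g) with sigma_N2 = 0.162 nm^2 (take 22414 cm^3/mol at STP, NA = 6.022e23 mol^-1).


Number of moles in monolayer = V_m / 22414 = 91.2 / 22414 = 0.00406889
Number of molecules = moles * NA = 0.00406889 * 6.022e23
SA = molecules * sigma / mass
SA = (91.2 / 22414) * 6.022e23 * 0.162e-18 / 0.17
SA = 2335.0 m^2/g

2335.0
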